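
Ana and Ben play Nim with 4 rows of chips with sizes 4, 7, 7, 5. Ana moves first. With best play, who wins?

Compute the nim-sum pairwise:
4 XOR 7 = 3
3 XOR 7 = 4
4 XOR 5 = 1
The nim-sum is 1 ≠ 0, so this is an N-position: the player to move can win; Ana has a winning move.

Ana wins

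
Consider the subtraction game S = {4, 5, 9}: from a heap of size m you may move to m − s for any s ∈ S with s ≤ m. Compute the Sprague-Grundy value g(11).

Grundy values for subtraction set {4, 5, 9}:
k:     0  1  2  3  4  5  6  7  8  9 10 11
g(k):  0  0  0  0  1  1  1  1  2  2  2  2
So g(11) = 2.

2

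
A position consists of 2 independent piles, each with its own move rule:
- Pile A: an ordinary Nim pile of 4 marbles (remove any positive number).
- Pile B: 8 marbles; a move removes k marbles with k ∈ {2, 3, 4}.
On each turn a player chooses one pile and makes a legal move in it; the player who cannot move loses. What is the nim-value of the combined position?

5

Pile A is a plain Nim pile of size 4, so its Grundy value is 4.
Build the Grundy sequence for pile B with g(k) = mex{g(k−s) : s ∈ {2, 3, 4}, s ≤ k}:
g(0) = mex{} = 0
g(1) = mex{} = 0
g(2) = mex{0} = 1
g(3) = mex{0} = 1
g(4) = mex{0,1} = 2
g(5) = mex{0,1} = 2
g(6) = mex{1,2} = 0
g(7) = mex{1,2} = 0
g(8) = mex{0,2} = 1
So g(8) = 1.
By the Sprague-Grundy theorem, the Grundy value of a sum of independent games is the XOR of the component values.
Combined value = 4 ⊕ 1 = 5.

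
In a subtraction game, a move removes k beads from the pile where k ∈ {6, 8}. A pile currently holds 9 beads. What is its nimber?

1

Compute g(0), g(1), … for moves {6, 8}:
k:     0  1  2  3  4  5  6  7  8  9
g(k):  0  0  0  0  0  0  1  1  1  1
So g(9) = 1.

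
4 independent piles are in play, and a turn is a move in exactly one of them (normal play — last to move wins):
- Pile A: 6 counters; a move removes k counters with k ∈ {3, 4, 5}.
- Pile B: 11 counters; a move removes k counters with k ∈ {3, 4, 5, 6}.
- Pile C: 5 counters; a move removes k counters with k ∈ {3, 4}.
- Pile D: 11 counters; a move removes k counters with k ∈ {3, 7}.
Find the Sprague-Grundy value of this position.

3

For pile A, compute g(0), g(1), … with moves {3, 4, 5}:
k:     0  1  2  3  4  5  6
g(k):  0  0  0  1  1  1  2
So g(6) = 2.
Grundy values for pile B (subtraction set {3, 4, 5, 6}):
g(0) = mex{} = 0
g(1) = mex{} = 0
g(2) = mex{} = 0
g(3) = mex{0} = 1
g(4) = mex{0} = 1
g(5) = mex{0} = 1
g(6) = mex{0,1} = 2
g(7) = mex{0,1} = 2
g(8) = mex{0,1} = 2
g(9) = mex{1,2} = 0
g(10) = mex{1,2} = 0
g(11) = mex{1,2} = 0
So g(11) = 0.
Grundy values for pile C (subtraction set {3, 4}):
k:     0  1  2  3  4  5
g(k):  0  0  0  1  1  1
So g(5) = 1.
Grundy values for pile D (subtraction set {3, 7}):
g(0) = mex{} = 0
g(1) = mex{} = 0
g(2) = mex{} = 0
g(3) = mex{0} = 1
g(4) = mex{0} = 1
g(5) = mex{0} = 1
g(6) = mex{1} = 0
g(7) = mex{0,1} = 2
g(8) = mex{0,1} = 2
g(9) = mex{0} = 1
g(10) = mex{1,2} = 0
g(11) = mex{1,2} = 0
So g(11) = 0.
The value of a disjunctive sum is the nim-sum of the parts.
Combined value = 2 ⊕ 0 ⊕ 1 ⊕ 0 = 3.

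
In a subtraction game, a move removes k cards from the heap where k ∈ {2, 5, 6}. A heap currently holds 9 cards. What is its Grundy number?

2

Compute g(0), g(1), … for moves {2, 5, 6}:
k:     0  1  2  3  4  5  6  7  8  9
g(k):  0  0  1  1  0  2  1  3  0  2
So g(9) = 2.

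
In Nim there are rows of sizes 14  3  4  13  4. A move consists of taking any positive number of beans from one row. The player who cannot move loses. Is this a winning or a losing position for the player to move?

Losing position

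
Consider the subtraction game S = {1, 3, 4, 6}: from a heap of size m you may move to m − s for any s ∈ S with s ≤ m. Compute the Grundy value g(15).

1

Grundy values for subtraction set {1, 3, 4, 6}:
k:     0  1  2  3  4  5  6  7  8  9 10 11 12 13 14 15
g(k):  0  1  0  1  2  3  2  0  1  0  1  2  3  2  0  1
So g(15) = 1.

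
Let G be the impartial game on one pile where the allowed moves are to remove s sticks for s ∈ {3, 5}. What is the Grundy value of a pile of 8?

Build the Grundy sequence with g(k) = mex{g(k−s) : s ∈ {3, 5}, s ≤ k}:
k:     0  1  2  3  4  5  6  7  8
g(k):  0  0  0  1  1  1  2  2  0
So g(8) = 0.

0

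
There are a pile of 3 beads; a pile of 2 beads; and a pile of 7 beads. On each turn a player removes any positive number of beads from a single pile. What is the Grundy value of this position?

6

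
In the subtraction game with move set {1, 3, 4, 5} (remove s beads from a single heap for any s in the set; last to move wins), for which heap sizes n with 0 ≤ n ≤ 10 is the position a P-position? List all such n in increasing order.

0, 2, 8, 10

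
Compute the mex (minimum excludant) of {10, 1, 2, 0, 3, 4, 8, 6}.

The values 0, 1, 2, 3, 4 are all present; 5 is the first non-negative integer missing from the set.

5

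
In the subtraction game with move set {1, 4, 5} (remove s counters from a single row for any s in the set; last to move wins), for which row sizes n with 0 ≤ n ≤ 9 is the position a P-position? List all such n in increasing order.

Build the Grundy sequence with g(k) = mex{g(k−s) : s ∈ {1, 4, 5}, s ≤ k}:
k:     0  1  2  3  4  5  6  7  8  9
g(k):  0  1  0  1  2  3  2  3  0  1
The P-positions (g = 0) in 0..9 are 0, 2, 8.

0, 2, 8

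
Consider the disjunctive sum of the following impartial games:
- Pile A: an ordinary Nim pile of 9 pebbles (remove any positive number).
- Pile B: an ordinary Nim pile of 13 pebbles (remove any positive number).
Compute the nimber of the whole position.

4

Pile A is a plain Nim pile of size 9, so its Grundy value is 9.
Pile B is a plain Nim pile of size 13, so its Grundy value is 13.
The value of a disjunctive sum is the nim-sum of the parts.
Combined value = 9 ⊕ 13 = 4.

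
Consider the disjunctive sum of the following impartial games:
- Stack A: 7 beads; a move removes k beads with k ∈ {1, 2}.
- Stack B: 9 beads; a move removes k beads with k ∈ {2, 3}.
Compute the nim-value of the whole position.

Build the Grundy sequence for stack A with g(k) = mex{g(k−s) : s ∈ {1, 2}, s ≤ k}:
k:     0  1  2  3  4  5  6  7
g(k):  0  1  2  0  1  2  0  1
So g(7) = 1.
Build the Grundy sequence for stack B with g(k) = mex{g(k−s) : s ∈ {2, 3}, s ≤ k}:
k:     0  1  2  3  4  5  6  7  8  9
g(k):  0  0  1  1  2  0  0  1  1  2
So g(9) = 2.
By the Sprague-Grundy theorem, the Grundy value of a sum of independent games is the XOR of the component values.
Combined value = 1 XOR 2 = 3.

3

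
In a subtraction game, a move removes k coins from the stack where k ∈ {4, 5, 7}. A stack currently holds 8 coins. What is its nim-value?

Compute g(0), g(1), … for moves {4, 5, 7}:
g(0) = mex{} = 0
g(1) = mex{} = 0
g(2) = mex{} = 0
g(3) = mex{} = 0
g(4) = mex{0} = 1
g(5) = mex{0} = 1
g(6) = mex{0} = 1
g(7) = mex{0} = 1
g(8) = mex{0,1} = 2
So g(8) = 2.

2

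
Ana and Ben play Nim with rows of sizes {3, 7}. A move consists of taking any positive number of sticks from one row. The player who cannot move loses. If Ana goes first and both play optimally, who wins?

Ana wins

Nim-sum: 3 ^ 7 = 4.
The nim-sum is 4 ≠ 0, so this is an N-position: the player to move can win; Ana has a winning move.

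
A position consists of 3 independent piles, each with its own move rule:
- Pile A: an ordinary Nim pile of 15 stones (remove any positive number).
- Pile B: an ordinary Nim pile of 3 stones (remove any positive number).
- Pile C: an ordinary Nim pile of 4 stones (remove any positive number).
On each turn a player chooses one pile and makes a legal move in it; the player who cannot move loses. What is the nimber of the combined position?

Pile A is a plain Nim pile of size 15, so its Grundy value is 15.
Pile B is a plain Nim pile of size 3, so its Grundy value is 3.
Pile C is a plain Nim pile of size 4, so its Grundy value is 4.
By the Sprague-Grundy theorem, the Grundy value of a sum of independent games is the XOR of the component values.
Combined value = 15 ⊕ 3 ⊕ 4 = 8.

8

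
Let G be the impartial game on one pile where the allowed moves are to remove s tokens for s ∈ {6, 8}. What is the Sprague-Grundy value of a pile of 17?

Grundy values for subtraction set {6, 8}:
k:     0  1  2  3  4  5  6  7  8  9 10 11 12 13 14 15 16 17
g(k):  0  0  0  0  0  0  1  1  1  1  1  1  2  2  0  0  0  0
So g(17) = 0.

0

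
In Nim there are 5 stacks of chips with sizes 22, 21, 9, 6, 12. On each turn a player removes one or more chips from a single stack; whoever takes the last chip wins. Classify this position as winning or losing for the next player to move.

Losing position

Compute the nim-sum pairwise:
22 XOR 21 = 3
3 XOR 9 = 10
10 XOR 6 = 12
12 XOR 12 = 0
The nim-sum is 0, so this is a P-position: the player to move is in a losing position under optimal play.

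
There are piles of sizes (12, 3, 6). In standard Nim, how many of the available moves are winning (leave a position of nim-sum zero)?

Compute the nim-sum pairwise:
12 XOR 3 = 15
15 XOR 6 = 9
The overall nim-sum is X = 9. A pile of size p has a winning move iff p XOR X < p (reduce it to p XOR X).
  12: 12 XOR 9 = 5 < 12 — winning move (to 5).
  3: 3 XOR 9 = 10 ≥ 3 — no move.
  6: 6 XOR 9 = 15 ≥ 6 — no move.
That gives 1 winning move.

1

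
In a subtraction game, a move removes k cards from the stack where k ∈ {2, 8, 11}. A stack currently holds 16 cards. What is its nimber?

Grundy values for subtraction set {2, 8, 11}:
k:     0  1  2  3  4  5  6  7  8  9 10 11 12 13 14 15 16
g(k):  0  0  1  1  0  0  1  1  2  2  0  3  1  2  0  3  1
So g(16) = 1.

1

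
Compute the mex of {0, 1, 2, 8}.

3

The values 0, 1, 2 are all present; 3 is the first non-negative integer missing from the set.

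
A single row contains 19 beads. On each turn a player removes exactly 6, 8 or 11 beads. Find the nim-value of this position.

0

Build the Grundy sequence with g(k) = mex{g(k−s) : s ∈ {6, 8, 11}, s ≤ k}:
k:     0  1  2  3  4  5  6  7  8  9 10 11 12 13 14 15 16 17 18 19
g(k):  0  0  0  0  0  0  1  1  1  1  1  1  2  2  2  2  2  0  0  0
So g(19) = 0.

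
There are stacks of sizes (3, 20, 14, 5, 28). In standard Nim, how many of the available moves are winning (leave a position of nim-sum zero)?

0

Compute the nim-sum pairwise:
3 ^ 20 = 23
23 ^ 14 = 25
25 ^ 5 = 28
28 ^ 28 = 0
The nim-sum is already 0, so every move leaves a nonzero nim-sum — there are no winning moves.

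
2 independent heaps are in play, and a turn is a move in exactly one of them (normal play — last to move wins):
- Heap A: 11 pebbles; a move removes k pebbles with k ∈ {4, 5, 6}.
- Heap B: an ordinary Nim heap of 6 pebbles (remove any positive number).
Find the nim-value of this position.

6

Build the Grundy sequence for heap A with g(k) = mex{g(k−s) : s ∈ {4, 5, 6}, s ≤ k}:
g(0) = mex{} = 0
g(1) = mex{} = 0
g(2) = mex{} = 0
g(3) = mex{} = 0
g(4) = mex{0} = 1
g(5) = mex{0} = 1
g(6) = mex{0} = 1
g(7) = mex{0} = 1
g(8) = mex{0,1} = 2
g(9) = mex{0,1} = 2
g(10) = mex{1} = 0
g(11) = mex{1} = 0
So g(11) = 0.
Heap B is a plain Nim heap of size 6, so its Grundy value is 6.
The value of a disjunctive sum is the nim-sum of the parts.
Combined value = 0 ⊕ 6 = 6.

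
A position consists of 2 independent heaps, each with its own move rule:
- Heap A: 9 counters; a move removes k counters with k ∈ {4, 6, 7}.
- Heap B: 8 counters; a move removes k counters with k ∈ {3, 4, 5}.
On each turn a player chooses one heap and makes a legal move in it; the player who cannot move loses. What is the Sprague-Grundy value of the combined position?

2

For heap A, compute g(0), g(1), … with moves {4, 6, 7}:
k:     0  1  2  3  4  5  6  7  8  9
g(k):  0  0  0  0  1  1  1  1  2  2
So g(9) = 2.
For heap B, compute g(0), g(1), … with moves {3, 4, 5}:
g(0) = mex{} = 0
g(1) = mex{} = 0
g(2) = mex{} = 0
g(3) = mex{0} = 1
g(4) = mex{0} = 1
g(5) = mex{0} = 1
g(6) = mex{0,1} = 2
g(7) = mex{0,1} = 2
g(8) = mex{1} = 0
So g(8) = 0.
By the Sprague-Grundy theorem, the Grundy value of a sum of independent games is the XOR of the component values.
Combined value = 2 XOR 0 = 2.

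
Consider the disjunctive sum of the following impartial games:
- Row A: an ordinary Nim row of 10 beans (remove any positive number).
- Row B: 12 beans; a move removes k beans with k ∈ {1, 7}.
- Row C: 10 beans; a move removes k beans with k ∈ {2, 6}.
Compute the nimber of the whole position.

Row A is a plain Nim row of size 10, so its Grundy value is 10.
Build the Grundy sequence for row B with g(k) = mex{g(k−s) : s ∈ {1, 7}, s ≤ k}:
k:     0  1  2  3  4  5  6  7  8  9 10 11 12
g(k):  0  1  0  1  0  1  0  1  0  1  0  1  0
So g(12) = 0.
Build the Grundy sequence for row C with g(k) = mex{g(k−s) : s ∈ {2, 6}, s ≤ k}:
g(0) = mex{} = 0
g(1) = mex{} = 0
g(2) = mex{0} = 1
g(3) = mex{0} = 1
g(4) = mex{1} = 0
g(5) = mex{1} = 0
g(6) = mex{0} = 1
g(7) = mex{0} = 1
g(8) = mex{1} = 0
g(9) = mex{1} = 0
g(10) = mex{0} = 1
So g(10) = 1.
The value of a disjunctive sum is the nim-sum of the parts.
Combined value = 10 ⊕ 0 ⊕ 1 = 11.

11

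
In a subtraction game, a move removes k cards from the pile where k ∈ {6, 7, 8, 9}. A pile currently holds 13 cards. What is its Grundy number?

2

Grundy values for subtraction set {6, 7, 8, 9}:
k:     0  1  2  3  4  5  6  7  8  9 10 11 12 13
g(k):  0  0  0  0  0  0  1  1  1  1  1  1  2  2
So g(13) = 2.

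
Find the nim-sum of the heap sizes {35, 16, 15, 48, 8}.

4

Compute the nim-sum pairwise:
35 ^ 16 = 51
51 ^ 15 = 60
60 ^ 48 = 12
12 ^ 8 = 4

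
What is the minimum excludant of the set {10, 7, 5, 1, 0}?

2

The values 0, 1 are all present; 2 is the first non-negative integer missing from the set.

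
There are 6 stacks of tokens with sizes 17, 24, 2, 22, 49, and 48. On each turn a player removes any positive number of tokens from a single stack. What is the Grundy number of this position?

28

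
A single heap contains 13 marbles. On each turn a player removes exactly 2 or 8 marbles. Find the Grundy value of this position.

1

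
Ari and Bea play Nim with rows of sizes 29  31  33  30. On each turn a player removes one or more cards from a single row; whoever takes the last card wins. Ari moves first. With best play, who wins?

In binary:
  011101  (29)
  011111  (31)
  100001  (33)
  011110  (30)
  ------
  111101  (61)
The nim-sum is 61 ≠ 0, so this is an N-position: the player to move can win; Ari has a winning move.

Ari wins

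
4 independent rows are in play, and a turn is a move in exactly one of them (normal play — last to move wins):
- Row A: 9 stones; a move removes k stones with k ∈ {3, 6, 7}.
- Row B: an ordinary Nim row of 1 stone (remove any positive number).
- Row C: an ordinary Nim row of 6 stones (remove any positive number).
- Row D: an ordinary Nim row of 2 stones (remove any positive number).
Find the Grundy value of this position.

6

Build the Grundy sequence for row A with g(k) = mex{g(k−s) : s ∈ {3, 6, 7}, s ≤ k}:
k:     0  1  2  3  4  5  6  7  8  9
g(k):  0  0  0  1  1  1  2  2  2  3
So g(9) = 3.
Row B is a plain Nim row of size 1, so its Grundy value is 1.
Row C is a plain Nim row of size 6, so its Grundy value is 6.
Row D is a plain Nim row of size 2, so its Grundy value is 2.
The value of a disjunctive sum is the nim-sum of the parts.
Combined value = 3 ⊕ 1 ⊕ 6 ⊕ 2 = 6.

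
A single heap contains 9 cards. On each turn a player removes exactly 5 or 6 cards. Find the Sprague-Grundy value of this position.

1

Compute g(0), g(1), … for moves {5, 6}:
g(0) = mex{} = 0
g(1) = mex{} = 0
g(2) = mex{} = 0
g(3) = mex{} = 0
g(4) = mex{} = 0
g(5) = mex{0} = 1
g(6) = mex{0} = 1
g(7) = mex{0} = 1
g(8) = mex{0} = 1
g(9) = mex{0} = 1
So g(9) = 1.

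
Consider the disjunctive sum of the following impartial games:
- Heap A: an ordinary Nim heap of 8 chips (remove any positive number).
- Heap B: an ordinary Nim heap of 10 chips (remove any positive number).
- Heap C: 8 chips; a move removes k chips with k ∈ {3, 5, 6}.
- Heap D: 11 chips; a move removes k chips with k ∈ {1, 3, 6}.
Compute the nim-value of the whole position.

Heap A is a plain Nim heap of size 8, so its Grundy value is 8.
Heap B is a plain Nim heap of size 10, so its Grundy value is 10.
Build the Grundy sequence for heap C with g(k) = mex{g(k−s) : s ∈ {3, 5, 6}, s ≤ k}:
g(0) = mex{} = 0
g(1) = mex{} = 0
g(2) = mex{} = 0
g(3) = mex{0} = 1
g(4) = mex{0} = 1
g(5) = mex{0} = 1
g(6) = mex{0,1} = 2
g(7) = mex{0,1} = 2
g(8) = mex{0,1} = 2
So g(8) = 2.
Build the Grundy sequence for heap D with g(k) = mex{g(k−s) : s ∈ {1, 3, 6}, s ≤ k}:
g(0) = mex{} = 0
g(1) = mex{0} = 1
g(2) = mex{1} = 0
g(3) = mex{0} = 1
g(4) = mex{1} = 0
g(5) = mex{0} = 1
g(6) = mex{0,1} = 2
g(7) = mex{0,1,2} = 3
g(8) = mex{0,1,3} = 2
g(9) = mex{1,2} = 0
g(10) = mex{0,3} = 1
g(11) = mex{1,2} = 0
So g(11) = 0.
The value of a disjunctive sum is the nim-sum of the parts.
Combined value = 8 ⊕ 10 ⊕ 2 ⊕ 0 = 0.

0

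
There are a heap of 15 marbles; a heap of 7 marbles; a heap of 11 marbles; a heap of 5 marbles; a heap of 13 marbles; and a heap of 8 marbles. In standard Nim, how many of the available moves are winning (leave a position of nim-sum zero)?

Nim-sum: 15 ⊕ 7 ⊕ 11 ⊕ 5 ⊕ 13 ⊕ 8 = 3.
The overall nim-sum is X = 3. A heap of size p has a winning move iff p XOR X < p (reduce it to p XOR X).
  15: 15 XOR 3 = 12 < 15 — winning move (to 12).
  7: 7 XOR 3 = 4 < 7 — winning move (to 4).
  11: 11 XOR 3 = 8 < 11 — winning move (to 8).
  5: 5 XOR 3 = 6 ≥ 5 — no move.
  13: 13 XOR 3 = 14 ≥ 13 — no move.
  8: 8 XOR 3 = 11 ≥ 8 — no move.
That gives 3 winning moves.

3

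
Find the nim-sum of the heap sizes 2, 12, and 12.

Write each in binary and XOR column by column:
  0010  (2)
  1100  (12)
  1100  (12)
  ----
  0010  (2)

2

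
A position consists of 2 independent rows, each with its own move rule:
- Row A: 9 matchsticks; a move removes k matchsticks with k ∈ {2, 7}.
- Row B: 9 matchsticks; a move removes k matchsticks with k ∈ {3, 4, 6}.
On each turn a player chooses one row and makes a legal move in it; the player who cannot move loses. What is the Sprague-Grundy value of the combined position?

Grundy values for row A (subtraction set {2, 7}):
g(0) = mex{} = 0
g(1) = mex{} = 0
g(2) = mex{0} = 1
g(3) = mex{0} = 1
g(4) = mex{1} = 0
g(5) = mex{1} = 0
g(6) = mex{0} = 1
g(7) = mex{0} = 1
g(8) = mex{0,1} = 2
g(9) = mex{1} = 0
So g(9) = 0.
Grundy values for row B (subtraction set {3, 4, 6}):
g(0) = mex{} = 0
g(1) = mex{} = 0
g(2) = mex{} = 0
g(3) = mex{0} = 1
g(4) = mex{0} = 1
g(5) = mex{0} = 1
g(6) = mex{0,1} = 2
g(7) = mex{0,1} = 2
g(8) = mex{0,1} = 2
g(9) = mex{1,2} = 0
So g(9) = 0.
By the Sprague-Grundy theorem, the Grundy value of a sum of independent games is the XOR of the component values.
Combined value = 0 ⊕ 0 = 0.

0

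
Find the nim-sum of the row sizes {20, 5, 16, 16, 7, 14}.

Bitwise XOR of the heap sizes:
  10100  (20)
  00101  (5)
  10000  (16)
  10000  (16)
  00111  (7)
  01110  (14)
  -----
  11000  (24)

24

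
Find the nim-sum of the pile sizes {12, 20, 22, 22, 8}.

16

Nim-sum: 12 XOR 20 XOR 22 XOR 22 XOR 8 = 16.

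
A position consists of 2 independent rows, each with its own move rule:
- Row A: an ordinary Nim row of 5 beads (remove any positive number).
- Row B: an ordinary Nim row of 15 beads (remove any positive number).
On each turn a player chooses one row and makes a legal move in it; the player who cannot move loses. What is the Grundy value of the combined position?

10

Row A is a plain Nim row of size 5, so its Grundy value is 5.
Row B is a plain Nim row of size 15, so its Grundy value is 15.
The value of a disjunctive sum is the nim-sum of the parts.
Combined value = 5 XOR 15 = 10.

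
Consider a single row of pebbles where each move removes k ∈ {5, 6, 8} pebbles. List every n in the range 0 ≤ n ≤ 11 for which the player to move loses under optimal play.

0, 1, 2, 3, 4

Grundy values for subtraction set {5, 6, 8}:
g(0) = mex{} = 0
g(1) = mex{} = 0
g(2) = mex{} = 0
g(3) = mex{} = 0
g(4) = mex{} = 0
g(5) = mex{0} = 1
g(6) = mex{0} = 1
g(7) = mex{0} = 1
g(8) = mex{0} = 1
g(9) = mex{0} = 1
g(10) = mex{0,1} = 2
g(11) = mex{0,1} = 2
The P-positions (g = 0) in 0..11 are 0, 1, 2, 3, 4.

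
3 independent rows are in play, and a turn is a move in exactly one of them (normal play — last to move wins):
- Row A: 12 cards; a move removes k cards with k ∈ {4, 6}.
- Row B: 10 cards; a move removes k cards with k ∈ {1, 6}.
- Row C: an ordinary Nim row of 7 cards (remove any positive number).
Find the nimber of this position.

Build the Grundy sequence for row A with g(k) = mex{g(k−s) : s ∈ {4, 6}, s ≤ k}:
g(0) = mex{} = 0
g(1) = mex{} = 0
g(2) = mex{} = 0
g(3) = mex{} = 0
g(4) = mex{0} = 1
g(5) = mex{0} = 1
g(6) = mex{0} = 1
g(7) = mex{0} = 1
g(8) = mex{0,1} = 2
g(9) = mex{0,1} = 2
g(10) = mex{1} = 0
g(11) = mex{1} = 0
g(12) = mex{1,2} = 0
So g(12) = 0.
Grundy values for row B (subtraction set {1, 6}):
g(0) = mex{} = 0
g(1) = mex{0} = 1
g(2) = mex{1} = 0
g(3) = mex{0} = 1
g(4) = mex{1} = 0
g(5) = mex{0} = 1
g(6) = mex{0,1} = 2
g(7) = mex{1,2} = 0
g(8) = mex{0} = 1
g(9) = mex{1} = 0
g(10) = mex{0} = 1
So g(10) = 1.
Row C is a plain Nim row of size 7, so its Grundy value is 7.
The value of a disjunctive sum is the nim-sum of the parts.
Combined value = 0 ⊕ 1 ⊕ 7 = 6.

6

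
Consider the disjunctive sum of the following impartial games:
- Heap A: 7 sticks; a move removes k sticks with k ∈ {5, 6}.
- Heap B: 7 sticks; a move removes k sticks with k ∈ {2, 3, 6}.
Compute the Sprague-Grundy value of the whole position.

0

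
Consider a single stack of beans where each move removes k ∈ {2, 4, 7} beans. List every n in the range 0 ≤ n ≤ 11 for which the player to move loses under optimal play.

Build the Grundy sequence with g(k) = mex{g(k−s) : s ∈ {2, 4, 7}, s ≤ k}:
k:     0  1  2  3  4  5  6  7  8  9 10 11
g(k):  0  0  1  1  2  2  0  3  1  0  2  1
The P-positions (g = 0) in 0..11 are 0, 1, 6, 9.

0, 1, 6, 9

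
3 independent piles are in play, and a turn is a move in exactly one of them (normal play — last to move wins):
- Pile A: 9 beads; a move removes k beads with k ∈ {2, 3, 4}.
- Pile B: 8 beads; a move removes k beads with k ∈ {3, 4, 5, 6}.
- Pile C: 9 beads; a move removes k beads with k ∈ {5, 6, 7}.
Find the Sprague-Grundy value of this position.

2

Grundy values for pile A (subtraction set {2, 3, 4}):
g(0) = mex{} = 0
g(1) = mex{} = 0
g(2) = mex{0} = 1
g(3) = mex{0} = 1
g(4) = mex{0,1} = 2
g(5) = mex{0,1} = 2
g(6) = mex{1,2} = 0
g(7) = mex{1,2} = 0
g(8) = mex{0,2} = 1
g(9) = mex{0,2} = 1
So g(9) = 1.
For pile B, compute g(0), g(1), … with moves {3, 4, 5, 6}:
k:     0  1  2  3  4  5  6  7  8
g(k):  0  0  0  1  1  1  2  2  2
So g(8) = 2.
Grundy values for pile C (subtraction set {5, 6, 7}):
k:     0  1  2  3  4  5  6  7  8  9
g(k):  0  0  0  0  0  1  1  1  1  1
So g(9) = 1.
By the Sprague-Grundy theorem, the Grundy value of a sum of independent games is the XOR of the component values.
Combined value = 1 XOR 2 XOR 1 = 2.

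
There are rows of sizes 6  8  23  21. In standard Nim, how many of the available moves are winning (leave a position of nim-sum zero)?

Nim-sum: 6 ^ 8 ^ 23 ^ 21 = 12.
The overall nim-sum is X = 12. A row of size p has a winning move iff p XOR X < p (reduce it to p XOR X).
  6: 6 XOR 12 = 10 ≥ 6 — no move.
  8: 8 XOR 12 = 4 < 8 — winning move (to 4).
  23: 23 XOR 12 = 27 ≥ 23 — no move.
  21: 21 XOR 12 = 25 ≥ 21 — no move.
That gives 1 winning move.

1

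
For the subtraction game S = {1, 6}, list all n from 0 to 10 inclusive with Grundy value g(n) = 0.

0, 2, 4, 7, 9

Build the Grundy sequence with g(k) = mex{g(k−s) : s ∈ {1, 6}, s ≤ k}:
g(0) = mex{} = 0
g(1) = mex{0} = 1
g(2) = mex{1} = 0
g(3) = mex{0} = 1
g(4) = mex{1} = 0
g(5) = mex{0} = 1
g(6) = mex{0,1} = 2
g(7) = mex{1,2} = 0
g(8) = mex{0} = 1
g(9) = mex{1} = 0
g(10) = mex{0} = 1
The P-positions (g = 0) in 0..10 are 0, 2, 4, 7, 9.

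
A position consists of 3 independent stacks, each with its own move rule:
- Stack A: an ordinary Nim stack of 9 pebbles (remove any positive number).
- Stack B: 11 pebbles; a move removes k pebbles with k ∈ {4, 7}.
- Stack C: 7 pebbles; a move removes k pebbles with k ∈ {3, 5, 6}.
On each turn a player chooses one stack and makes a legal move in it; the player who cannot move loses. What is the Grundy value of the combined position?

11

Stack A is a plain Nim stack of size 9, so its Grundy value is 9.
Grundy values for stack B (subtraction set {4, 7}):
g(0) = mex{} = 0
g(1) = mex{} = 0
g(2) = mex{} = 0
g(3) = mex{} = 0
g(4) = mex{0} = 1
g(5) = mex{0} = 1
g(6) = mex{0} = 1
g(7) = mex{0} = 1
g(8) = mex{0,1} = 2
g(9) = mex{0,1} = 2
g(10) = mex{0,1} = 2
g(11) = mex{1} = 0
So g(11) = 0.
Grundy values for stack C (subtraction set {3, 5, 6}):
g(0) = mex{} = 0
g(1) = mex{} = 0
g(2) = mex{} = 0
g(3) = mex{0} = 1
g(4) = mex{0} = 1
g(5) = mex{0} = 1
g(6) = mex{0,1} = 2
g(7) = mex{0,1} = 2
So g(7) = 2.
By the Sprague-Grundy theorem, the Grundy value of a sum of independent games is the XOR of the component values.
Combined value = 9 XOR 0 XOR 2 = 11.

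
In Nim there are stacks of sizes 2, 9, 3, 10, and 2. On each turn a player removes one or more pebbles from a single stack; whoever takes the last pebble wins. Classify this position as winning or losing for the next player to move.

Losing position

Compute the nim-sum pairwise:
2 ^ 9 = 11
11 ^ 3 = 8
8 ^ 10 = 2
2 ^ 2 = 0
The nim-sum is 0, so this is a P-position: the player to move is in a losing position under optimal play.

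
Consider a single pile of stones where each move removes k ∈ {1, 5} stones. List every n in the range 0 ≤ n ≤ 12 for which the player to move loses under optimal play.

0, 2, 4, 6, 8, 10, 12

Grundy values for subtraction set {1, 5}:
k:     0  1  2  3  4  5  6  7  8  9 10 11 12
g(k):  0  1  0  1  0  1  0  1  0  1  0  1  0
The P-positions (g = 0) in 0..12 are 0, 2, 4, 6, 8, 10, 12.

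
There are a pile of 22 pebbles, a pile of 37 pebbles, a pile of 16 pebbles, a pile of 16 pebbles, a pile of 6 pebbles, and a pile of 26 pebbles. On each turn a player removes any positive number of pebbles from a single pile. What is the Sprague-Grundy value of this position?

Compute the nim-sum pairwise:
22 XOR 37 = 51
51 XOR 16 = 35
35 XOR 16 = 51
51 XOR 6 = 53
53 XOR 26 = 47

47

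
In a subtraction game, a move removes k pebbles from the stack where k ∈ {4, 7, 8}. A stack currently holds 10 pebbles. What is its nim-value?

2

Grundy values for subtraction set {4, 7, 8}:
g(0) = mex{} = 0
g(1) = mex{} = 0
g(2) = mex{} = 0
g(3) = mex{} = 0
g(4) = mex{0} = 1
g(5) = mex{0} = 1
g(6) = mex{0} = 1
g(7) = mex{0} = 1
g(8) = mex{0,1} = 2
g(9) = mex{0,1} = 2
g(10) = mex{0,1} = 2
So g(10) = 2.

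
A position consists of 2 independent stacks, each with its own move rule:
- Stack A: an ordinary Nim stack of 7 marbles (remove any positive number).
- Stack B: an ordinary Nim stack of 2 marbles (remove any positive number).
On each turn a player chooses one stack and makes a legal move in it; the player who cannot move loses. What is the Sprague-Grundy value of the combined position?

5

Stack A is a plain Nim stack of size 7, so its Grundy value is 7.
Stack B is a plain Nim stack of size 2, so its Grundy value is 2.
The value of a disjunctive sum is the nim-sum of the parts.
Combined value = 7 ⊕ 2 = 5.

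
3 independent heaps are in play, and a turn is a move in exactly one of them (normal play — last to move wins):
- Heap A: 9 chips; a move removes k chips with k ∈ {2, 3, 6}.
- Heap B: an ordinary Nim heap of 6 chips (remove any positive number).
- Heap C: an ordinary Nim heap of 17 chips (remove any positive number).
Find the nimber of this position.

For heap A, compute g(0), g(1), … with moves {2, 3, 6}:
k:     0  1  2  3  4  5  6  7  8  9
g(k):  0  0  1  1  2  0  3  1  2  0
So g(9) = 0.
Heap B is a plain Nim heap of size 6, so its Grundy value is 6.
Heap C is a plain Nim heap of size 17, so its Grundy value is 17.
The value of a disjunctive sum is the nim-sum of the parts.
Combined value = 0 ⊕ 6 ⊕ 17 = 23.

23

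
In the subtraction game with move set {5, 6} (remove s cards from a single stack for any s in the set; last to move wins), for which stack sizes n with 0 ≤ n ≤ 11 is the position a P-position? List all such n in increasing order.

0, 1, 2, 3, 4, 11

Grundy values for subtraction set {5, 6}:
k:     0  1  2  3  4  5  6  7  8  9 10 11
g(k):  0  0  0  0  0  1  1  1  1  1  2  0
The P-positions (g = 0) in 0..11 are 0, 1, 2, 3, 4, 11.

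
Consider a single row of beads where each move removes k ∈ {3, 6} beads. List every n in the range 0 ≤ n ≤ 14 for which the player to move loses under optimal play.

0, 1, 2, 9, 10, 11

Grundy values for subtraction set {3, 6}:
k:     0  1  2  3  4  5  6  7  8  9 10 11 12 13 14
g(k):  0  0  0  1  1  1  2  2  2  0  0  0  1  1  1
The P-positions (g = 0) in 0..14 are 0, 1, 2, 9, 10, 11.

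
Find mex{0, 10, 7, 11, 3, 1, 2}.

4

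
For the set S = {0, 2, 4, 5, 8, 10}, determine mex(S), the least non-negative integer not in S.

0 is in the set but 1 is not, so the mex is 1.

1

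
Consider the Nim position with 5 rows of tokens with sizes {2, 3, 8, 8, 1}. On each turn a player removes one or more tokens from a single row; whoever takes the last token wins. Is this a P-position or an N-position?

In binary:
  0010  (2)
  0011  (3)
  1000  (8)
  1000  (8)
  0001  (1)
  ----
  0000  (0)
The nim-sum is 0, so this is a P-position: the player to move is in a losing position under optimal play.

P-position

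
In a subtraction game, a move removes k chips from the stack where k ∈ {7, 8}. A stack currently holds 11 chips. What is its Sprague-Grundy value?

Compute g(0), g(1), … for moves {7, 8}:
g(0) = mex{} = 0
g(1) = mex{} = 0
g(2) = mex{} = 0
g(3) = mex{} = 0
g(4) = mex{} = 0
g(5) = mex{} = 0
g(6) = mex{} = 0
g(7) = mex{0} = 1
g(8) = mex{0} = 1
g(9) = mex{0} = 1
g(10) = mex{0} = 1
g(11) = mex{0} = 1
So g(11) = 1.

1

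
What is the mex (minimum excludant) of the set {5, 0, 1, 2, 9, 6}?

3

The values 0, 1, 2 are all present; 3 is the first non-negative integer missing from the set.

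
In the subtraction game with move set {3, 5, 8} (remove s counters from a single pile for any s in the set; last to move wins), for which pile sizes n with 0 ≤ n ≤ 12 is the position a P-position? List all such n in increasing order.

Grundy values for subtraction set {3, 5, 8}:
k:     0  1  2  3  4  5  6  7  8  9 10 11 12
g(k):  0  0  0  1  1  1  2  2  2  3  3  0  0
The P-positions (g = 0) in 0..12 are 0, 1, 2, 11, 12.

0, 1, 2, 11, 12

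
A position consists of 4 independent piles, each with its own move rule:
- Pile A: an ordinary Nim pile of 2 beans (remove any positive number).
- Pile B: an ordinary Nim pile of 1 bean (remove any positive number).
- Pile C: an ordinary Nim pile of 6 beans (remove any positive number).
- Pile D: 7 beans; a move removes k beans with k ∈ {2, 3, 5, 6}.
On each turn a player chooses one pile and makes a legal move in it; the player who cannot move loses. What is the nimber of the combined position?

Pile A is a plain Nim pile of size 2, so its Grundy value is 2.
Pile B is a plain Nim pile of size 1, so its Grundy value is 1.
Pile C is a plain Nim pile of size 6, so its Grundy value is 6.
Build the Grundy sequence for pile D with g(k) = mex{g(k−s) : s ∈ {2, 3, 5, 6}, s ≤ k}:
k:     0  1  2  3  4  5  6  7
g(k):  0  0  1  1  2  2  3  3
So g(7) = 3.
The value of a disjunctive sum is the nim-sum of the parts.
Combined value = 2 XOR 1 XOR 6 XOR 3 = 6.

6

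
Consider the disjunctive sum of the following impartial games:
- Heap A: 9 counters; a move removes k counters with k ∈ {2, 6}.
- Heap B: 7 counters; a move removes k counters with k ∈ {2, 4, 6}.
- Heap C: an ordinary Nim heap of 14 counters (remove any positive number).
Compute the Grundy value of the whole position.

13

Grundy values for heap A (subtraction set {2, 6}):
g(0) = mex{} = 0
g(1) = mex{} = 0
g(2) = mex{0} = 1
g(3) = mex{0} = 1
g(4) = mex{1} = 0
g(5) = mex{1} = 0
g(6) = mex{0} = 1
g(7) = mex{0} = 1
g(8) = mex{1} = 0
g(9) = mex{1} = 0
So g(9) = 0.
For heap B, compute g(0), g(1), … with moves {2, 4, 6}:
g(0) = mex{} = 0
g(1) = mex{} = 0
g(2) = mex{0} = 1
g(3) = mex{0} = 1
g(4) = mex{0,1} = 2
g(5) = mex{0,1} = 2
g(6) = mex{0,1,2} = 3
g(7) = mex{0,1,2} = 3
So g(7) = 3.
Heap C is a plain Nim heap of size 14, so its Grundy value is 14.
By the Sprague-Grundy theorem, the Grundy value of a sum of independent games is the XOR of the component values.
Combined value = 0 XOR 3 XOR 14 = 13.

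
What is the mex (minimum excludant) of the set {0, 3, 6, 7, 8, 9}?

0 is in the set but 1 is not, so the mex is 1.

1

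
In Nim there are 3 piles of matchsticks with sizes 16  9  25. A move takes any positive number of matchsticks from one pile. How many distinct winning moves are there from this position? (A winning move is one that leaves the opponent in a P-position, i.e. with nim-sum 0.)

Write each in binary and XOR column by column:
  10000  (16)
  01001  (9)
  11001  (25)
  -----
  00000  (0)
The nim-sum is already 0, so every move leaves a nonzero nim-sum — there are no winning moves.

0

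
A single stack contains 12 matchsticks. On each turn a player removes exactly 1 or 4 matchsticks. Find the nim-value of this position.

Build the Grundy sequence with g(k) = mex{g(k−s) : s ∈ {1, 4}, s ≤ k}:
g(0) = mex{} = 0
g(1) = mex{0} = 1
g(2) = mex{1} = 0
g(3) = mex{0} = 1
g(4) = mex{0,1} = 2
g(5) = mex{1,2} = 0
g(6) = mex{0} = 1
g(7) = mex{1} = 0
g(8) = mex{0,2} = 1
g(9) = mex{0,1} = 2
g(10) = mex{1,2} = 0
g(11) = mex{0} = 1
g(12) = mex{1} = 0
So g(12) = 0.

0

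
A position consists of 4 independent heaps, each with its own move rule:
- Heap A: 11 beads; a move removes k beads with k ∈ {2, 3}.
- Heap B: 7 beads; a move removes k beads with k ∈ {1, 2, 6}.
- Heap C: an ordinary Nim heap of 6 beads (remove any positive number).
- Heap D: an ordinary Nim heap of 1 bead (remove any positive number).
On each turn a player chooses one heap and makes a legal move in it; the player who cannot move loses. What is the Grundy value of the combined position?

7

Build the Grundy sequence for heap A with g(k) = mex{g(k−s) : s ∈ {2, 3}, s ≤ k}:
g(0) = mex{} = 0
g(1) = mex{} = 0
g(2) = mex{0} = 1
g(3) = mex{0} = 1
g(4) = mex{0,1} = 2
g(5) = mex{1} = 0
g(6) = mex{1,2} = 0
g(7) = mex{0,2} = 1
g(8) = mex{0} = 1
g(9) = mex{0,1} = 2
g(10) = mex{1} = 0
g(11) = mex{1,2} = 0
So g(11) = 0.
Grundy values for heap B (subtraction set {1, 2, 6}):
g(0) = mex{} = 0
g(1) = mex{0} = 1
g(2) = mex{0,1} = 2
g(3) = mex{1,2} = 0
g(4) = mex{0,2} = 1
g(5) = mex{0,1} = 2
g(6) = mex{0,1,2} = 3
g(7) = mex{1,2,3} = 0
So g(7) = 0.
Heap C is a plain Nim heap of size 6, so its Grundy value is 6.
Heap D is a plain Nim heap of size 1, so its Grundy value is 1.
The value of a disjunctive sum is the nim-sum of the parts.
Combined value = 0 ⊕ 0 ⊕ 6 ⊕ 1 = 7.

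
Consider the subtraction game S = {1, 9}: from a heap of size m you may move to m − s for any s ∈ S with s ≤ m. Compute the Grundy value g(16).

0

Grundy values for subtraction set {1, 9}:
k:     0  1  2  3  4  5  6  7  8  9 10 11 12 13 14 15 16
g(k):  0  1  0  1  0  1  0  1  0  1  0  1  0  1  0  1  0
So g(16) = 0.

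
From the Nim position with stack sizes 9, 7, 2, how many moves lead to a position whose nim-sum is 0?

Nim-sum: 9 ^ 7 ^ 2 = 12.
The overall nim-sum is X = 12. A stack of size p has a winning move iff p XOR X < p (reduce it to p XOR X).
  9: 9 XOR 12 = 5 < 9 — winning move (to 5).
  7: 7 XOR 12 = 11 ≥ 7 — no move.
  2: 2 XOR 12 = 14 ≥ 2 — no move.
That gives 1 winning move.

1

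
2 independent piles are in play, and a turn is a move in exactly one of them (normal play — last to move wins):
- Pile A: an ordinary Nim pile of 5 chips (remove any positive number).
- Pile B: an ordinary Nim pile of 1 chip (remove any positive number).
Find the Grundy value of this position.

Pile A is a plain Nim pile of size 5, so its Grundy value is 5.
Pile B is a plain Nim pile of size 1, so its Grundy value is 1.
The value of a disjunctive sum is the nim-sum of the parts.
Combined value = 5 XOR 1 = 4.

4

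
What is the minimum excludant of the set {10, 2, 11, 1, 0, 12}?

3

The values 0, 1, 2 are all present; 3 is the first non-negative integer missing from the set.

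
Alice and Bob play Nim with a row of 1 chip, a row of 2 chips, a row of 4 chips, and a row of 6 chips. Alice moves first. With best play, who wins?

Alice wins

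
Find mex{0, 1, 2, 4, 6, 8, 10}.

The values 0, 1, 2 are all present; 3 is the first non-negative integer missing from the set.

3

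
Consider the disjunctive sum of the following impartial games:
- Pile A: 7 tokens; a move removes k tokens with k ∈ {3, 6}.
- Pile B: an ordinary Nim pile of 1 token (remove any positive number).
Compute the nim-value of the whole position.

For pile A, compute g(0), g(1), … with moves {3, 6}:
g(0) = mex{} = 0
g(1) = mex{} = 0
g(2) = mex{} = 0
g(3) = mex{0} = 1
g(4) = mex{0} = 1
g(5) = mex{0} = 1
g(6) = mex{0,1} = 2
g(7) = mex{0,1} = 2
So g(7) = 2.
Pile B is a plain Nim pile of size 1, so its Grundy value is 1.
By the Sprague-Grundy theorem, the Grundy value of a sum of independent games is the XOR of the component values.
Combined value = 2 XOR 1 = 3.

3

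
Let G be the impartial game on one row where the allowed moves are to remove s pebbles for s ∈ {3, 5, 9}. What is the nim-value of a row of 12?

0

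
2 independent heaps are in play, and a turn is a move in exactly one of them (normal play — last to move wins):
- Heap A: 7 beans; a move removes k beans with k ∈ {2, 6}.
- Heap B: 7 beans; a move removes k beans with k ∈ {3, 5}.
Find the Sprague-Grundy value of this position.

Build the Grundy sequence for heap A with g(k) = mex{g(k−s) : s ∈ {2, 6}, s ≤ k}:
g(0) = mex{} = 0
g(1) = mex{} = 0
g(2) = mex{0} = 1
g(3) = mex{0} = 1
g(4) = mex{1} = 0
g(5) = mex{1} = 0
g(6) = mex{0} = 1
g(7) = mex{0} = 1
So g(7) = 1.
Build the Grundy sequence for heap B with g(k) = mex{g(k−s) : s ∈ {3, 5}, s ≤ k}:
g(0) = mex{} = 0
g(1) = mex{} = 0
g(2) = mex{} = 0
g(3) = mex{0} = 1
g(4) = mex{0} = 1
g(5) = mex{0} = 1
g(6) = mex{0,1} = 2
g(7) = mex{0,1} = 2
So g(7) = 2.
By the Sprague-Grundy theorem, the Grundy value of a sum of independent games is the XOR of the component values.
Combined value = 1 XOR 2 = 3.

3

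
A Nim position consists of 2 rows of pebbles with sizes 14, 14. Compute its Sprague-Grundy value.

Nim-sum: 14 ⊕ 14 = 0.

0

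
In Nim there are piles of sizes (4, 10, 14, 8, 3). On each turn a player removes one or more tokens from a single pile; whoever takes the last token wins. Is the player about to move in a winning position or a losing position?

Nim-sum: 4 ⊕ 10 ⊕ 14 ⊕ 8 ⊕ 3 = 11.
The nim-sum is 11 ≠ 0, so this is an N-position: the player to move can win.

Winning position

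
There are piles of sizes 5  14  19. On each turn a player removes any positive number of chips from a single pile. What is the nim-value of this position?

24

Bitwise XOR of the heap sizes:
  00101  (5)
  01110  (14)
  10011  (19)
  -----
  11000  (24)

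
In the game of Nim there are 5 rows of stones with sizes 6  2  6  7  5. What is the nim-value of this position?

0

Write each in binary and XOR column by column:
  110  (6)
  010  (2)
  110  (6)
  111  (7)
  101  (5)
  ---
  000  (0)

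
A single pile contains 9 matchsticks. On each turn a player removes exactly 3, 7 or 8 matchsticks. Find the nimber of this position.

1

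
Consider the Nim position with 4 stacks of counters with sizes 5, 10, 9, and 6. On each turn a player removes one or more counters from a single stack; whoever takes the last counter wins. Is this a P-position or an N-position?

P-position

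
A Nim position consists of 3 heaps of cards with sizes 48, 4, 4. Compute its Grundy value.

Nim-sum: 48 XOR 4 XOR 4 = 48.

48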